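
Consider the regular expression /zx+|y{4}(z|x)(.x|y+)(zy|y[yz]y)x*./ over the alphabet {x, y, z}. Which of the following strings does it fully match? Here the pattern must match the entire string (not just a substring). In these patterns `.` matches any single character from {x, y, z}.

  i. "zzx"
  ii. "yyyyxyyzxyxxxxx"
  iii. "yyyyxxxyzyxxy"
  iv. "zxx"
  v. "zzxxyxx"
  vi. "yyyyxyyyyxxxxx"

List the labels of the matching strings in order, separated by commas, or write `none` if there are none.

i → no match
ii → no match
iii → match
iv → match
v → no match
vi → match

iii, iv, vi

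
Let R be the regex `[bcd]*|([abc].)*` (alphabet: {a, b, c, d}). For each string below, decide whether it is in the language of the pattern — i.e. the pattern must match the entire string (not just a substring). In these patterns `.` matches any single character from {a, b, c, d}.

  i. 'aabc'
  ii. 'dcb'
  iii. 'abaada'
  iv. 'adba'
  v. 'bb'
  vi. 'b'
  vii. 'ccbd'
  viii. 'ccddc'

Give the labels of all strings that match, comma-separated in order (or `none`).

i, ii, iv, v, vi, vii, viii

i. 'aabc' → match
ii. 'dcb' → match
iii. 'abaada' → no match
iv. 'adba' → match
v. 'bb' → match
vi. 'b' → match
vii. 'ccbd' → match
viii. 'ccddc' → match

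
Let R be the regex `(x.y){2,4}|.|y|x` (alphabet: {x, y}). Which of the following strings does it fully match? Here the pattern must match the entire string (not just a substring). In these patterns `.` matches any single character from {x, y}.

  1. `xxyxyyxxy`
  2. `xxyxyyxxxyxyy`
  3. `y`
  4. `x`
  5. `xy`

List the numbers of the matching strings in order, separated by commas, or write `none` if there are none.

1, 3, 4

1. `xxyxyyxxy` → match
2 → no match
3. `y` → match
4. `x` → match
5. `xy` → no match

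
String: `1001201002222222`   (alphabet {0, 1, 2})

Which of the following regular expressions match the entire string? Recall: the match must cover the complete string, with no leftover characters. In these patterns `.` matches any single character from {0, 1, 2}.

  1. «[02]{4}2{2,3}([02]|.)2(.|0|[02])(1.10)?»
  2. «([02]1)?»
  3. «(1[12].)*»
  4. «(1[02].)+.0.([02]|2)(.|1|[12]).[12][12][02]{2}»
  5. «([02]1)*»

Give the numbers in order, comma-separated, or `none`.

4

1 → no match
2 → no match
3 → no match
4 → match
5 → no match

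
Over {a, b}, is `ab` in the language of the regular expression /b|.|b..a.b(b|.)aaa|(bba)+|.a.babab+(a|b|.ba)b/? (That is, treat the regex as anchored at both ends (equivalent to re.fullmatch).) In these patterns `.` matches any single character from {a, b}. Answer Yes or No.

No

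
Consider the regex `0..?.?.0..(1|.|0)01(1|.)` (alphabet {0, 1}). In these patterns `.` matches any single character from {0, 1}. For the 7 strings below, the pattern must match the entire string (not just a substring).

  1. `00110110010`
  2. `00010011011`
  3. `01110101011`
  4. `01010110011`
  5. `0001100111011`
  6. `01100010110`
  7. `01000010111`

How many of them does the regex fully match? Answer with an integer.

1. `00110110010` → match
2. `00010011011` → match
3. `01110101011` → match
4. `01010110011` → match
5 → no match
6. `01100010110` → no match
7. `01000010111` → no match
Total matched: 4

4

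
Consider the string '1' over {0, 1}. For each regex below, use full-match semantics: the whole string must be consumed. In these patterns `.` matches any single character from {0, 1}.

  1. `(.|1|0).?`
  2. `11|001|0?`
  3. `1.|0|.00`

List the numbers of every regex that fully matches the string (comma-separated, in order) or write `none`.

1 → match
2 → no match
3 → no match

1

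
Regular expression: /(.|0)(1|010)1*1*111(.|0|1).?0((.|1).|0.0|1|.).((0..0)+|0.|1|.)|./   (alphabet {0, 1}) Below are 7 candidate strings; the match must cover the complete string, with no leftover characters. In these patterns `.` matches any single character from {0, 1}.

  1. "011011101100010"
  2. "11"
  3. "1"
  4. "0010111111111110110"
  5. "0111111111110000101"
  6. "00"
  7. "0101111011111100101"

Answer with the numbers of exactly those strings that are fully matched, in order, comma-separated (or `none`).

3, 4, 5

1 → no match
2. "11" → no match
3. "1" → match
4 → match
5 → match
6. "00" → no match
7 → no match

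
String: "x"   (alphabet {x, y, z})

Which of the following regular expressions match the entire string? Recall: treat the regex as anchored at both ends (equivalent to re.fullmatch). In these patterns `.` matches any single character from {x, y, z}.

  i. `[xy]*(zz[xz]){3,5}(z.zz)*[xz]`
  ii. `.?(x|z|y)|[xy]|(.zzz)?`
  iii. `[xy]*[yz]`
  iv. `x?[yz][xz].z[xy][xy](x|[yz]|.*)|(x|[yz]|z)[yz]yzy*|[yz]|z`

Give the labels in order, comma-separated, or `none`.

ii

i → no match
ii → match
iii → no match
iv → no match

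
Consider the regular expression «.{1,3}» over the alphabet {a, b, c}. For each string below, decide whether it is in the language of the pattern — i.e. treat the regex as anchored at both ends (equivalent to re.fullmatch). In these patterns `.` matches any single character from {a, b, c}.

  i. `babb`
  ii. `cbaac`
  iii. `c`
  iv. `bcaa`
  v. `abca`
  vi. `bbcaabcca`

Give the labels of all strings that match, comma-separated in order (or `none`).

iii

i → no match
ii → no match
iii → match
iv → no match
v → no match
vi → no match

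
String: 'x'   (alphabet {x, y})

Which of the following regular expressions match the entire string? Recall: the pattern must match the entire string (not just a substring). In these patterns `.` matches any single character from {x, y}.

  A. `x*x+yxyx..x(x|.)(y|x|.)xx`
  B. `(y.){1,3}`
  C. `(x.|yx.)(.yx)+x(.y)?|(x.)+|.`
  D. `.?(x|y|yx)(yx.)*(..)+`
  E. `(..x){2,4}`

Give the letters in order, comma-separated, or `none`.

A → no match — must end with 'xx'
B → no match — must start with 'y'
C → match
D → no match
E → no match

C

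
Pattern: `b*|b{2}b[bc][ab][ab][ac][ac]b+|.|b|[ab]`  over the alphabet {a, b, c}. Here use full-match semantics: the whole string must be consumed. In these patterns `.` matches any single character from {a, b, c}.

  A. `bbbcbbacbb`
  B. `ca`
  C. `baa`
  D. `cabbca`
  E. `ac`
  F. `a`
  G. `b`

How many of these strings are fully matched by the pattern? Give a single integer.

3

A. `bbbcbbacbb` → match
B. `ca` → no match
C. `baa` → no match
D. `cabbca` → no match
E. `ac` → no match
F. `a` → match
G. `b` → match
Total matched: 3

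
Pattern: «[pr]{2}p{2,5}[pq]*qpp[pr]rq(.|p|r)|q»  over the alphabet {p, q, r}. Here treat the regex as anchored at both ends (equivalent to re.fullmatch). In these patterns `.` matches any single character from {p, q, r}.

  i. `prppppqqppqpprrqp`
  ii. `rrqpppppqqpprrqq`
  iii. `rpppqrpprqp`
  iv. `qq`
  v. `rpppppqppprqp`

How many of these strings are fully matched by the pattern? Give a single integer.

i → match
ii → no match
iii. `rpppqrpprqp` → no match
iv. `qq` → no match
v → match
Total matched: 2

2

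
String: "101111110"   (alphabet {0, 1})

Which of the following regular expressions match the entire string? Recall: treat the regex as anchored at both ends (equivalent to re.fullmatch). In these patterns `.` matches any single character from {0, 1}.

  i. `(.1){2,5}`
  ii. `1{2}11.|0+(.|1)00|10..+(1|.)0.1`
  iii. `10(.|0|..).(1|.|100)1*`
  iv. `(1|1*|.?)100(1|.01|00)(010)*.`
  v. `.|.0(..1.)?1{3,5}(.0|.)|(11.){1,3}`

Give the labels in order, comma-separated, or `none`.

v

i → no match — must end with "1"
ii → no match
iii → no match
iv → no match
v → match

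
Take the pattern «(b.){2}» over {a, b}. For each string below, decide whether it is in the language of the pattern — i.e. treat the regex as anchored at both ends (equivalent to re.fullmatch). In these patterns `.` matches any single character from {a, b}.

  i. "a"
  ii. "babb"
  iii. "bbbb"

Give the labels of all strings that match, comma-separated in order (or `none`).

i → no match — must start with "b"
ii → match
iii → match

ii, iii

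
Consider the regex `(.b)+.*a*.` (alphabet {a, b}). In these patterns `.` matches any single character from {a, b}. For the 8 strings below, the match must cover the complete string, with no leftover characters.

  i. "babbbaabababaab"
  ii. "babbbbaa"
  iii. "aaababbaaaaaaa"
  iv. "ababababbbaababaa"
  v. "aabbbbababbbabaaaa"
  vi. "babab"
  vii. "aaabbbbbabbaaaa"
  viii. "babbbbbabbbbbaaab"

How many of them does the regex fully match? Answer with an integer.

i → no match
ii → no match
iii → no match
iv → match
v → no match
vi → no match
vii → no match
viii → no match
Total matched: 1

1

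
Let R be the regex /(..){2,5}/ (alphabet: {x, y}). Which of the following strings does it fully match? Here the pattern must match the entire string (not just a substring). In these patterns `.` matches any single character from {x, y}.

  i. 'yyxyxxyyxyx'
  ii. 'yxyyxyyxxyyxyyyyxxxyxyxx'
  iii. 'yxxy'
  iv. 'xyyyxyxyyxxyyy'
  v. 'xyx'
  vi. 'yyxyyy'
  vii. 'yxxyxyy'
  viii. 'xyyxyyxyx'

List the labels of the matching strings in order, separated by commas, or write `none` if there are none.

i → no match
ii → no match
iii → match
iv → no match
v → no match
vi → match
vii → no match
viii → no match

iii, vi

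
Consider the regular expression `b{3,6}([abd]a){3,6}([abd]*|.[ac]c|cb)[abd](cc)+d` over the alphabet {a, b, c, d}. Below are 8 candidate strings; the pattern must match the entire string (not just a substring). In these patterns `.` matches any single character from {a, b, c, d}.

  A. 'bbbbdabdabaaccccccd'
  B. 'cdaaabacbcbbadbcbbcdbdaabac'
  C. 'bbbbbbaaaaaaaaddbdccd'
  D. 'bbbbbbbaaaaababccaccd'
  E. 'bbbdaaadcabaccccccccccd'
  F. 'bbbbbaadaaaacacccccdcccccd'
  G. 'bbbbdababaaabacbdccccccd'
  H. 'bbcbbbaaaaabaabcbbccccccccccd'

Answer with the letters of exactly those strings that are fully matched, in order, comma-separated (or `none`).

A → no match
B → no match — must start with 'b'
C → match
D → match
E → no match
F → no match
G → match
H → no match

C, D, G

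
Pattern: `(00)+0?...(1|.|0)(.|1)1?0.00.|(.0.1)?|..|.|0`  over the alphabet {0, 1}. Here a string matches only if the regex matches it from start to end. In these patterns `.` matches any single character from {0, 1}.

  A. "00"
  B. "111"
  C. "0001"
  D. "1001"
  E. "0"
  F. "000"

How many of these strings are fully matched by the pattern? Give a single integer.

4

A. "00" → match
B. "111" → no match
C. "0001" → match
D. "1001" → match
E. "0" → match
F. "000" → no match
Total matched: 4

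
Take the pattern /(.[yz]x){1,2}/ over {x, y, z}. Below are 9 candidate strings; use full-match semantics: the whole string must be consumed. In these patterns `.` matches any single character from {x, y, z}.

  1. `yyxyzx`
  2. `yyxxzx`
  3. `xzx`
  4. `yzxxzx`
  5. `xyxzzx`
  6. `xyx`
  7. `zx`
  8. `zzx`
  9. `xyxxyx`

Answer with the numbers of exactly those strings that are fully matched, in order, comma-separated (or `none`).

1, 2, 3, 4, 5, 6, 8, 9

1 → match
2 → match
3 → match
4 → match
5 → match
6 → match
7 → no match
8 → match
9 → match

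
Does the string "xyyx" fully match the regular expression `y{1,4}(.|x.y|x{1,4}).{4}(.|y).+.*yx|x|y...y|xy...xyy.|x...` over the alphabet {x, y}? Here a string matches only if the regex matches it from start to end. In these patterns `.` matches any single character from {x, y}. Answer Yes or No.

Yes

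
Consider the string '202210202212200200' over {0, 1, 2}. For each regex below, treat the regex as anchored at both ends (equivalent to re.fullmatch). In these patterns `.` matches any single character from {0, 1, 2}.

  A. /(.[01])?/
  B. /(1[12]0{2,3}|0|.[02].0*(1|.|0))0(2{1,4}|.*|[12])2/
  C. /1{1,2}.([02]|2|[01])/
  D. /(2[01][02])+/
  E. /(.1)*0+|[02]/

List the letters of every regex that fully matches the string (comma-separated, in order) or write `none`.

A → no match
B → no match — must end with '2'
C → no match — must start with '1'
D → match
E → no match

D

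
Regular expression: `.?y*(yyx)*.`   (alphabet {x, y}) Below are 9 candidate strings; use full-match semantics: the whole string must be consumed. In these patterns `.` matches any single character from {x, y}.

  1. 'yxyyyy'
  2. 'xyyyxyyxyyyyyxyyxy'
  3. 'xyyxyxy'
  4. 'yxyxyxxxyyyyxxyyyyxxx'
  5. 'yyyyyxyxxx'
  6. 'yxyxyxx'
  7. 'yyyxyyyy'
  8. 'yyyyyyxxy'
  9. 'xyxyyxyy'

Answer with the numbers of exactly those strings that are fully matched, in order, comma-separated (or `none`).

none

1. 'yxyyyy' → no match
2 → no match
3. 'xyyxyxy' → no match
4 → no match
5. 'yyyyyxyxxx' → no match
6. 'yxyxyxx' → no match
7. 'yyyxyyyy' → no match
8. 'yyyyyyxxy' → no match
9. 'xyxyyxyy' → no match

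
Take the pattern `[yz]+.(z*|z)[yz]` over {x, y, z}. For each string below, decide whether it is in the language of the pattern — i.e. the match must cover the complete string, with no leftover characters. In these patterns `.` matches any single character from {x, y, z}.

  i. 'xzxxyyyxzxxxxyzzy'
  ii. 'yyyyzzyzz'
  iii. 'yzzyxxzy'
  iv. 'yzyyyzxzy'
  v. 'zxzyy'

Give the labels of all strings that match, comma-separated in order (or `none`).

i → no match
ii → match
iii → no match
iv → match
v → no match

ii, iv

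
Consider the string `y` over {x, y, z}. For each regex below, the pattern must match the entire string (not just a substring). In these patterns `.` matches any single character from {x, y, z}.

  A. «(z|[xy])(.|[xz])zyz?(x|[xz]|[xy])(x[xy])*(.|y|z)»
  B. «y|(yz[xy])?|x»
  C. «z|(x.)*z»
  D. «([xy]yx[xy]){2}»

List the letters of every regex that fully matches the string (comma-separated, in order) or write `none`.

B

A → no match
B → match
C → no match — must end with `z`
D → no match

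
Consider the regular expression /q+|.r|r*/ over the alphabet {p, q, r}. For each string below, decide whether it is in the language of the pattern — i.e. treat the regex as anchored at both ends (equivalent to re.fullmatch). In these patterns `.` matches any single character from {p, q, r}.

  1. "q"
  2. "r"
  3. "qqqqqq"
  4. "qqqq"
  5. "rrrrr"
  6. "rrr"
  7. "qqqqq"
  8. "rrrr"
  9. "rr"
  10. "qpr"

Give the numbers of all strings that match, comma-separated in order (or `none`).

1, 2, 3, 4, 5, 6, 7, 8, 9

1. "q" → match
2. "r" → match
3. "qqqqqq" → match
4. "qqqq" → match
5. "rrrrr" → match
6. "rrr" → match
7. "qqqqq" → match
8. "rrrr" → match
9. "rr" → match
10. "qpr" → no match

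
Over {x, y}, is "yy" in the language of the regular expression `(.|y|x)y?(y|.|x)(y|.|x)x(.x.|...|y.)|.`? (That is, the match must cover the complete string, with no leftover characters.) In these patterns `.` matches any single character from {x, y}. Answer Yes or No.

No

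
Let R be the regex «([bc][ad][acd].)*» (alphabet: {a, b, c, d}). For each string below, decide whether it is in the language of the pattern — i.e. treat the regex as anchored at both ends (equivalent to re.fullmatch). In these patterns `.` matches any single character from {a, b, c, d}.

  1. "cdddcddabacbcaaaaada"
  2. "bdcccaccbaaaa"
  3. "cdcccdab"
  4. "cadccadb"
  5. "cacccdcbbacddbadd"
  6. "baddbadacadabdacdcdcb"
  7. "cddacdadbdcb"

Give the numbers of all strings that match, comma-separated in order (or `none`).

1 → no match
2 → no match
3 → match
4 → match
5 → no match
6 → no match
7 → match

3, 4, 7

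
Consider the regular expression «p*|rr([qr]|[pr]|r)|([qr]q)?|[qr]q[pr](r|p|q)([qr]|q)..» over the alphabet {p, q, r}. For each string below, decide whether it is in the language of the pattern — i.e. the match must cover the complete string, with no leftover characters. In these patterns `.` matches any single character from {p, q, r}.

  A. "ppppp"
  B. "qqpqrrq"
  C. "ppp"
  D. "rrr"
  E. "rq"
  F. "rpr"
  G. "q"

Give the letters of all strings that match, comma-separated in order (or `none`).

A, B, C, D, E

A. "ppppp" → match
B. "qqpqrrq" → match
C. "ppp" → match
D. "rrr" → match
E. "rq" → match
F. "rpr" → no match
G. "q" → no match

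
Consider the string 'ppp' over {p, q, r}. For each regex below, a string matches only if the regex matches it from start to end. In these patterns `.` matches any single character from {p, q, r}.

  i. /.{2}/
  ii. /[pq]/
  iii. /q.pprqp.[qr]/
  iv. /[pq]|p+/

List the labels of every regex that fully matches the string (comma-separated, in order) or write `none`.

iv

i → no match
ii → no match
iii → no match — must start with 'q'
iv → match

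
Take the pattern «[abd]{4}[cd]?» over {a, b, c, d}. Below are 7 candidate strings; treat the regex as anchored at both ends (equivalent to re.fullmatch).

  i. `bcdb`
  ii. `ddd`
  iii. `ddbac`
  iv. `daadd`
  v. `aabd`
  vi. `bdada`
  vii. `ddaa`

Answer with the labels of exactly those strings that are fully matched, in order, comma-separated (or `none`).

i → no match
ii → no match
iii → match
iv → match
v → match
vi → no match
vii → match

iii, iv, v, vii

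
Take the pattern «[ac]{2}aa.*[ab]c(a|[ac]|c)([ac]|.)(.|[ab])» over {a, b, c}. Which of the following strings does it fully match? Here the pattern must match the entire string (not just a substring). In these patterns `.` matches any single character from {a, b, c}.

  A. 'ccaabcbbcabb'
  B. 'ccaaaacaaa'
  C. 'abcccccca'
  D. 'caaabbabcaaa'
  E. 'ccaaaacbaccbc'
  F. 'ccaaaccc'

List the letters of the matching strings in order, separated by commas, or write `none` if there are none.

A → match
B → match
C → no match
D → match
E → match
F → no match

A, B, D, E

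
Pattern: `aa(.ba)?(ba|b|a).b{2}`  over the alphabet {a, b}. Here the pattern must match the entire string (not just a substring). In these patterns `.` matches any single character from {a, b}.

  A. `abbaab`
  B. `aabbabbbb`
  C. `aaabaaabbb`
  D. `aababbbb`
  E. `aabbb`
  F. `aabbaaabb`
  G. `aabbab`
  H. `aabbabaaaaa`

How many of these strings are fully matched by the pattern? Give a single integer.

A → no match — must start with `aa`
B → match
C → no match
D → no match
E → no match
F → match
G → no match
H → no match — must end with `b`
Total matched: 2

2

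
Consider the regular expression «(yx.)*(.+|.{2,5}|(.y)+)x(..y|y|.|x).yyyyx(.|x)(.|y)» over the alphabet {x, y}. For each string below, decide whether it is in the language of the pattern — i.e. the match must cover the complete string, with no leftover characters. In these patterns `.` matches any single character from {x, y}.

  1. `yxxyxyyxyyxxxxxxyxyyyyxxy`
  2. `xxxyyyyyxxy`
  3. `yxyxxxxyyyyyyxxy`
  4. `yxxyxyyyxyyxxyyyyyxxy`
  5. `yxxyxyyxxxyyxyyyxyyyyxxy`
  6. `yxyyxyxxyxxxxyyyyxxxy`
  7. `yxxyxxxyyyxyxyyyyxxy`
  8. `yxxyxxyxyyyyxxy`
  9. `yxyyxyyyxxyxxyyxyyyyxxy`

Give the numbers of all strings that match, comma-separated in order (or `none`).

1 → match
2 → match
3 → match
4 → match
5 → match
6 → no match
7 → match
8 → match
9 → match

1, 2, 3, 4, 5, 7, 8, 9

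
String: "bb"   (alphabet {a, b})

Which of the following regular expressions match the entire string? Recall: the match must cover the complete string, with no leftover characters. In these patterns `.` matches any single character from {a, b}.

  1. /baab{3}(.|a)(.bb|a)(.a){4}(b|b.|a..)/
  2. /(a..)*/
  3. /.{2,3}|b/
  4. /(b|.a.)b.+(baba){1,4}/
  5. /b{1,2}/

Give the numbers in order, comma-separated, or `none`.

1 → no match — must start with "baab"
2 → no match
3 → match
4 → no match — must end with "baba"
5 → match

3, 5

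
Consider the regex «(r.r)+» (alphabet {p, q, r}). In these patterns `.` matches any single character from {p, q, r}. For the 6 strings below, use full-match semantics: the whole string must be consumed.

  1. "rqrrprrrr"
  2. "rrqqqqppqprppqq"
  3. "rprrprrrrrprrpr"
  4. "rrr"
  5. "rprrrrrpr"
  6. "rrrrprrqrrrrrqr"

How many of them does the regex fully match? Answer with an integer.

5

1 → match
2 → no match — must end with "r"
3 → match
4 → match
5 → match
6 → match
Total matched: 5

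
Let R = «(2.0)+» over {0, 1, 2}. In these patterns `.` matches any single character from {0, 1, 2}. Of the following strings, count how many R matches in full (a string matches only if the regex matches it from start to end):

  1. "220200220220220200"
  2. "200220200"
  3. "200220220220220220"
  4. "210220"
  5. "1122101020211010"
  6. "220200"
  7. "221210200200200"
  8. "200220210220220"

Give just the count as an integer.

1 → match
2. "200220200" → match
3 → match
4. "210220" → match
5 → no match — must start with "2"
6. "220200" → match
7 → no match
8 → match
Total matched: 6

6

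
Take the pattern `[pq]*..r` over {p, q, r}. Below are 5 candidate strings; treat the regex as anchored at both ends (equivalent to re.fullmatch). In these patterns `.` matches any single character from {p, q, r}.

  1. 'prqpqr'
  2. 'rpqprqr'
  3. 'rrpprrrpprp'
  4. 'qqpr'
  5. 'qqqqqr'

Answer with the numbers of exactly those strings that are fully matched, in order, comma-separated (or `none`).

4, 5

1 → no match
2 → no match
3 → no match — must end with 'r'
4 → match
5 → match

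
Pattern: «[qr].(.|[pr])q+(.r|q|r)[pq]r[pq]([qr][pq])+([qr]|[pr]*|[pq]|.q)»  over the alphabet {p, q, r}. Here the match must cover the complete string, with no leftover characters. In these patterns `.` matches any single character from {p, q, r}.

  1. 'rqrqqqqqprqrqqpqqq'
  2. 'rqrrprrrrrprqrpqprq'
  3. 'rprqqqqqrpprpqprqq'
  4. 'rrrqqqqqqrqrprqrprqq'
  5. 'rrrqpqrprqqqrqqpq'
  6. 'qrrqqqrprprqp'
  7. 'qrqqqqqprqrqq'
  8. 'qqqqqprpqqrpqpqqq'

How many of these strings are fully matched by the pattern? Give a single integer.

1 → match
2 → no match
3 → no match
4 → match
5 → no match
6 → match
7 → match
8 → match
Total matched: 5

5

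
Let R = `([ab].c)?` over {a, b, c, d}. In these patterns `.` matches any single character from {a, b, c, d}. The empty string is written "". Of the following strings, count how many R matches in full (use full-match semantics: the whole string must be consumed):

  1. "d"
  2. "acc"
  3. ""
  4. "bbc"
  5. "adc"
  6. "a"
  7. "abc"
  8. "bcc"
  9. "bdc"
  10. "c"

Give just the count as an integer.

1 → no match
2 → match
3 → match
4 → match
5 → match
6 → no match
7 → match
8 → match
9 → match
10 → no match
Total matched: 7

7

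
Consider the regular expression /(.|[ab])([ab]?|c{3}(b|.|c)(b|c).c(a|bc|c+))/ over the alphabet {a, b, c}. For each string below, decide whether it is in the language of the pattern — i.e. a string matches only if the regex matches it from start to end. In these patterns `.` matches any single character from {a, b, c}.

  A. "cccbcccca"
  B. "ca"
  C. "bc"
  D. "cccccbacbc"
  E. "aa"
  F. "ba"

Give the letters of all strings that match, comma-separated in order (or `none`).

B, D, E, F

A. "cccbcccca" → no match
B. "ca" → match
C. "bc" → no match
D. "cccccbacbc" → match
E. "aa" → match
F. "ba" → match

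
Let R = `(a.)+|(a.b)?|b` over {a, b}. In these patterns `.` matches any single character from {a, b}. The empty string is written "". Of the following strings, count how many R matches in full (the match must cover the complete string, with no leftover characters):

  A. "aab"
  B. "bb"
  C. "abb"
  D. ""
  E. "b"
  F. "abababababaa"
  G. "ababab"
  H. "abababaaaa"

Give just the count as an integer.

7

A. "aab" → match
B. "bb" → no match
C. "abb" → match
D. "" → match
E. "b" → match
F. "abababababaa" → match
G. "ababab" → match
H. "abababaaaa" → match
Total matched: 7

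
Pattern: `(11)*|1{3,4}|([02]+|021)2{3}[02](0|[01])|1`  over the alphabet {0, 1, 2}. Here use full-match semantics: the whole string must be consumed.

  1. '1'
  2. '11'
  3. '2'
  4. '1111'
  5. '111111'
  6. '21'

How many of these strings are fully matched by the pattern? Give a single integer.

1. '1' → match
2. '11' → match
3. '2' → no match
4. '1111' → match
5. '111111' → match
6. '21' → no match
Total matched: 4

4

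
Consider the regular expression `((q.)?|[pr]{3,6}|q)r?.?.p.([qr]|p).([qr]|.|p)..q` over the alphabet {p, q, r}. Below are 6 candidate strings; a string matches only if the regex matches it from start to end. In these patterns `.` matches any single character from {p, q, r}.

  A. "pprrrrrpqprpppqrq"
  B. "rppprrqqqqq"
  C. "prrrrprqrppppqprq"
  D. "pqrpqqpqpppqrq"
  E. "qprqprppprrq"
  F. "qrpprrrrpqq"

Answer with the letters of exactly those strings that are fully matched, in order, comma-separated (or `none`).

A → match
B. "rppprrqqqqq" → match
C → match
D → no match
E. "qprqprppprrq" → match
F. "qrpprrrrpqq" → match

A, B, C, E, F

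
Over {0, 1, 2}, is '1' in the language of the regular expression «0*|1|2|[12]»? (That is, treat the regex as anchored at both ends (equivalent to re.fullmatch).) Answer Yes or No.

Yes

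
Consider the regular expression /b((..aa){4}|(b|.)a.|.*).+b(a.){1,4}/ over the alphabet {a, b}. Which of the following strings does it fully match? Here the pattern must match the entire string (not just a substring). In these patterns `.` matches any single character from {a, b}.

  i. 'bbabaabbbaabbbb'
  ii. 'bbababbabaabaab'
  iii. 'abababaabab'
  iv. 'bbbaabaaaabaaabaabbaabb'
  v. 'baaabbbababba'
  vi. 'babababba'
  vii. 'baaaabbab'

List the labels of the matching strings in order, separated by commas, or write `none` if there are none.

i → no match
ii → no match
iii → no match — must start with 'b'
iv → no match
v → no match
vi → no match
vii → match

vii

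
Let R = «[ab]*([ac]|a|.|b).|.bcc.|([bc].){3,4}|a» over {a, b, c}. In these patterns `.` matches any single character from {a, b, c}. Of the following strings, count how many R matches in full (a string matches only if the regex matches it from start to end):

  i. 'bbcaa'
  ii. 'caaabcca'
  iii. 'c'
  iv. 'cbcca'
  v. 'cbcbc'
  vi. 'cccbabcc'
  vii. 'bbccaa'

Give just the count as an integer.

i → no match
ii → no match
iii → no match
iv → match
v → no match
vi → no match
vii → no match
Total matched: 1

1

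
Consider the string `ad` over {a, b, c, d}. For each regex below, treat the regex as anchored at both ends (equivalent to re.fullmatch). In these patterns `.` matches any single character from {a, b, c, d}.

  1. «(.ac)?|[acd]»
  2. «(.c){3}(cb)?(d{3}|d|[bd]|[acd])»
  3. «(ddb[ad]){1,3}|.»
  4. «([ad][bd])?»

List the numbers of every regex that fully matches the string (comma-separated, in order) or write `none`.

1 → no match
2 → no match
3 → no match
4 → match

4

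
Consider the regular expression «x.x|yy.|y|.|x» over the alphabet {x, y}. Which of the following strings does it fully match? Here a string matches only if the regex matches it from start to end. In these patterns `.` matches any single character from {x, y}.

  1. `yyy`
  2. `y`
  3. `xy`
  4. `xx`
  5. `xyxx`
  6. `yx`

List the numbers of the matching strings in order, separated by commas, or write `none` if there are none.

1, 2

1 → match
2 → match
3 → no match
4 → no match
5 → no match
6 → no match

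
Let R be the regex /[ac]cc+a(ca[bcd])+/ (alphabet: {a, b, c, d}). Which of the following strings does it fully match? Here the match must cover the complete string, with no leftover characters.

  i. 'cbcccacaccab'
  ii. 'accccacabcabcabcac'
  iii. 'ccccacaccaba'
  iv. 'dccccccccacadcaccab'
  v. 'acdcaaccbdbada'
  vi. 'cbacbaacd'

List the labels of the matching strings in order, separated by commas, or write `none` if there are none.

i → no match
ii → match
iii → no match
iv → no match
v → no match
vi → no match

ii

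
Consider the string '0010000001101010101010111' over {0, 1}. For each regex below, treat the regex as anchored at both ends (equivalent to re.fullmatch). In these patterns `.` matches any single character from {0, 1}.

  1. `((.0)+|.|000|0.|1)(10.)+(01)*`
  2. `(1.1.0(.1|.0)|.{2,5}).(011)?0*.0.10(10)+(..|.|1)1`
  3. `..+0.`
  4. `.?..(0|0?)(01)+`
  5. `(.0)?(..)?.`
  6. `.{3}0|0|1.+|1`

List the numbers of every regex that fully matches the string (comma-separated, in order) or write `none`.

2

1 → no match
2 → match
3 → no match
4 → no match — must end with '01'
5 → no match
6 → no match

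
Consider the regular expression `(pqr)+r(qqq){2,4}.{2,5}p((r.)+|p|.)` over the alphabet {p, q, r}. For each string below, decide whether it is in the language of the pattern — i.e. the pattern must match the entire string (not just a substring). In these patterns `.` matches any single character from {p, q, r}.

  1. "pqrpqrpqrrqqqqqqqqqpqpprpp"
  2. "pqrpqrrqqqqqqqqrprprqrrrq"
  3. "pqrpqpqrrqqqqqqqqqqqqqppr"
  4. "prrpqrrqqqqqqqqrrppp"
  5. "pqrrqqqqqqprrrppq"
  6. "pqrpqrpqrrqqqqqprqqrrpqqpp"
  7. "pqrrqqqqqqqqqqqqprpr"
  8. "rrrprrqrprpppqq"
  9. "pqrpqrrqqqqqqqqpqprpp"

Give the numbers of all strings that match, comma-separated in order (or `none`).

1 → match
2 → match
3 → no match
4 → no match — must start with "pqr"
5 → match
6 → no match
7 → match
8 → no match — must start with "pqr"
9 → no match

1, 2, 5, 7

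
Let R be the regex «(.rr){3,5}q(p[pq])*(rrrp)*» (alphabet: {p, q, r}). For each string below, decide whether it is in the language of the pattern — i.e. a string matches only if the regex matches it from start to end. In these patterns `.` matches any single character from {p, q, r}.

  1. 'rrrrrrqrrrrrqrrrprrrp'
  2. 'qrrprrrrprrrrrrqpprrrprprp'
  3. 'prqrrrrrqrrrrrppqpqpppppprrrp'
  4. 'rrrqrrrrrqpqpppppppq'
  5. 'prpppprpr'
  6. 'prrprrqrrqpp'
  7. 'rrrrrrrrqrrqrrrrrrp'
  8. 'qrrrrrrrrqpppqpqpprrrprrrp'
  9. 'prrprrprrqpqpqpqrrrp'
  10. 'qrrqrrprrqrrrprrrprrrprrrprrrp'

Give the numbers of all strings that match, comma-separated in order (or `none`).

1 → match
2 → no match
3 → no match
4 → match
5 → no match
6 → match
7 → no match
8 → match
9 → match
10 → match

1, 4, 6, 8, 9, 10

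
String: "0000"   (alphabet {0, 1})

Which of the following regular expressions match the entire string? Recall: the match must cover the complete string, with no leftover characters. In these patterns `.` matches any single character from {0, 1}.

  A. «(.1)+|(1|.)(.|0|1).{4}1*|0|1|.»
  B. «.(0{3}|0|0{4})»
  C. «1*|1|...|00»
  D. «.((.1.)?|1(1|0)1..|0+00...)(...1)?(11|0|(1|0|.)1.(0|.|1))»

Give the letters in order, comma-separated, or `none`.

A → no match
B → match
C → no match
D → no match

B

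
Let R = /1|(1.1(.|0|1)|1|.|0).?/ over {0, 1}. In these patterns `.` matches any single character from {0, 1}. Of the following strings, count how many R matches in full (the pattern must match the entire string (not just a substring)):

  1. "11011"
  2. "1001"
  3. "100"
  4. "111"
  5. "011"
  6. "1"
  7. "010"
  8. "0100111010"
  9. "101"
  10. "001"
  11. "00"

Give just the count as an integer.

1. "11011" → no match
2. "1001" → no match
3. "100" → no match
4. "111" → no match
5. "011" → no match
6. "1" → match
7. "010" → no match
8. "0100111010" → no match
9. "101" → no match
10. "001" → no match
11. "00" → match
Total matched: 2

2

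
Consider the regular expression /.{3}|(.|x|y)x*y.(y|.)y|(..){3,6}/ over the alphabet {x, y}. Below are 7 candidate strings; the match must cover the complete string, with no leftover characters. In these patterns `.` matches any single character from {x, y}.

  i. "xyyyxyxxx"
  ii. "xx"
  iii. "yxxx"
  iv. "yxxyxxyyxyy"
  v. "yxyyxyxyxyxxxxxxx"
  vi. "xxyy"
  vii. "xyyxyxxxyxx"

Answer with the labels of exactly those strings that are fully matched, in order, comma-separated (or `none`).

i. "xyyyxyxxx" → no match
ii. "xx" → no match
iii. "yxxx" → no match
iv. "yxxyxxyyxyy" → no match
v → no match
vi. "xxyy" → no match
vii. "xyyxyxxxyxx" → no match

none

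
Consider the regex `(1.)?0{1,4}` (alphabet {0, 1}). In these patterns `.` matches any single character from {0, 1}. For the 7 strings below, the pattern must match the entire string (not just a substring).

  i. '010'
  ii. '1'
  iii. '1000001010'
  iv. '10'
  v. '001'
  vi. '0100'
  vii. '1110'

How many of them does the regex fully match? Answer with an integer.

i → no match
ii → no match — must end with '0'
iii → no match
iv → no match
v → no match — must end with '0'
vi → no match
vii → no match
Total matched: 0

0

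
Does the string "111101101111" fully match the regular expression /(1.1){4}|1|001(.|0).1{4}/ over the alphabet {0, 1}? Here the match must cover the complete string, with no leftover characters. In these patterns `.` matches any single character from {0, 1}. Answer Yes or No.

Yes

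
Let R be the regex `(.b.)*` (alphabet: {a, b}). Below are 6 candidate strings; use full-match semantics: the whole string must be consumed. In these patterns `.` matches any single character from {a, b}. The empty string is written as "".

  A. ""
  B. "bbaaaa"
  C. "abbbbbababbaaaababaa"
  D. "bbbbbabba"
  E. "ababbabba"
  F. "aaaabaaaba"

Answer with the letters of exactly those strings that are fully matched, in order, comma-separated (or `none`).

A → match
B → no match
C → no match
D → match
E → match
F → no match

A, D, E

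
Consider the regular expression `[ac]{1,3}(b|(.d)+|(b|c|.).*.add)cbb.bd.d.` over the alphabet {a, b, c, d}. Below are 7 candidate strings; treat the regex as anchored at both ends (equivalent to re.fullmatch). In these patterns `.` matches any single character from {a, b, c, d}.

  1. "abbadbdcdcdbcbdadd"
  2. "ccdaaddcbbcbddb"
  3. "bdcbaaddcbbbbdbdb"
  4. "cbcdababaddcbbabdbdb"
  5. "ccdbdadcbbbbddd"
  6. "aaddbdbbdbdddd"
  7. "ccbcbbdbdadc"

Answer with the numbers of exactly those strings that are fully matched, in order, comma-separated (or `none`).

4, 7

1 → no match
2 → no match
3 → no match
4 → match
5 → no match
6 → no match
7. "ccbcbbdbdadc" → match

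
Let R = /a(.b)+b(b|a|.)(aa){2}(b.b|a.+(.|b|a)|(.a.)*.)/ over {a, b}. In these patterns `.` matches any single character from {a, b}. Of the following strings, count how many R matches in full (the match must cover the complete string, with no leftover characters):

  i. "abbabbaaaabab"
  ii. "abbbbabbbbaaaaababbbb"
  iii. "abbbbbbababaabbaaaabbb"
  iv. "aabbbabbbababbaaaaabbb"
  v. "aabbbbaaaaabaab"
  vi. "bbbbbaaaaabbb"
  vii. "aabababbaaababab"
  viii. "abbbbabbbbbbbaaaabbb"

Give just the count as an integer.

i → no match
ii → no match
iii → no match
iv → match
v → match
vi → no match — must start with "a"
vii → no match
viii → match
Total matched: 3

3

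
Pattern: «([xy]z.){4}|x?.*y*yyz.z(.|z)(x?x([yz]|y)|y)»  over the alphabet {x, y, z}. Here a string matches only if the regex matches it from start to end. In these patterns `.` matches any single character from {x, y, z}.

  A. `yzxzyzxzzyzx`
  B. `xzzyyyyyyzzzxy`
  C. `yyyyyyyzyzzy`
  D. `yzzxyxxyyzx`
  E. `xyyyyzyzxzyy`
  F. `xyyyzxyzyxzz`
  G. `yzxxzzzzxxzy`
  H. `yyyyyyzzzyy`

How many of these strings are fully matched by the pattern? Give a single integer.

3

A. `yzxzyzxzzyzx` → no match
B → match
C. `yyyyyyyzyzzy` → match
D. `yzzxyxxyyzx` → no match
E. `xyyyyzyzxzyy` → no match
F. `xyyyzxyzyxzz` → no match
G. `yzxxzzzzxxzy` → no match
H. `yyyyyyzzzyy` → match
Total matched: 3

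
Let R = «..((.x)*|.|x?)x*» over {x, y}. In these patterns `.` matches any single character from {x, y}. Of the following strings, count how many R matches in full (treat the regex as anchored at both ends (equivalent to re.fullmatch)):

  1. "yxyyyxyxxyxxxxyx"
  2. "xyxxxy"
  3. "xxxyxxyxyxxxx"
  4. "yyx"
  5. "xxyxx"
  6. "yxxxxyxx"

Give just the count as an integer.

2

1 → no match
2 → no match
3 → no match
4 → match
5 → match
6 → no match
Total matched: 2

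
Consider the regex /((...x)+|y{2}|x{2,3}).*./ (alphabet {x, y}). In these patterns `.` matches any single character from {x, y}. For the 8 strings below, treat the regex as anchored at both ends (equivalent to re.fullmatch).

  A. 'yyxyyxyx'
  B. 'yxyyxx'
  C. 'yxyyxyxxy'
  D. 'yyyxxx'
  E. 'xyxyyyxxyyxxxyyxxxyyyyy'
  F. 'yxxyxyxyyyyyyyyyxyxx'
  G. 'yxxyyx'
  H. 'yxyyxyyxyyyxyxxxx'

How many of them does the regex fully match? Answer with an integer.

A. 'yyxyyxyx' → match
B. 'yxyyxx' → no match
C. 'yxyyxyxxy' → no match
D. 'yyyxxx' → match
E → no match
F → no match
G. 'yxxyyx' → no match
H → no match
Total matched: 2

2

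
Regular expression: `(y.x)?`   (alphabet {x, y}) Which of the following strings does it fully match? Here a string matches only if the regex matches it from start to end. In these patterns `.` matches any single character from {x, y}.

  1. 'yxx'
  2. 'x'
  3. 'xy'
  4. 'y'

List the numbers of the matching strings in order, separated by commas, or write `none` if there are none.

1

1 → match
2 → no match
3 → no match
4 → no match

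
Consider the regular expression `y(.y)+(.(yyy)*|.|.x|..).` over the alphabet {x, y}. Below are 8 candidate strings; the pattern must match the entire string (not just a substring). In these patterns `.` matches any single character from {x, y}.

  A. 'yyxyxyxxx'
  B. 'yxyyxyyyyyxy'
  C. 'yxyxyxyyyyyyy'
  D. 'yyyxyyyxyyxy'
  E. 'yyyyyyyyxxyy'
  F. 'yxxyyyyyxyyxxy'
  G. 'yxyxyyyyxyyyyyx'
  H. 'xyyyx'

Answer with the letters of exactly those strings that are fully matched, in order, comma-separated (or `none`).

A → no match
B → no match
C → match
D → match
E → no match
F → no match
G → no match
H → no match — must start with 'y'

C, D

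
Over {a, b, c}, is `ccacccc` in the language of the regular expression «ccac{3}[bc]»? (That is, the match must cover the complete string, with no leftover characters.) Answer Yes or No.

Yes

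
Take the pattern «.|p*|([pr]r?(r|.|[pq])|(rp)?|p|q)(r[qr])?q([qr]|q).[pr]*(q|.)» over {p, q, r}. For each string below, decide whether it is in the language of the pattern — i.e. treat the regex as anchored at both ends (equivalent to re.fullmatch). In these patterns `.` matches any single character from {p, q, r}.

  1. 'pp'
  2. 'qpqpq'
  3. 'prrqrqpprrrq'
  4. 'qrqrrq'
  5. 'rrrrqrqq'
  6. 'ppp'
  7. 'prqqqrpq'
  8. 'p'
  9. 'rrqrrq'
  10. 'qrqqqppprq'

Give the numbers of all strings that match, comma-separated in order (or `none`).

1, 3, 4, 5, 6, 7, 8, 9, 10

1 → match
2 → no match
3 → match
4 → match
5 → match
6 → match
7 → match
8 → match
9 → match
10 → match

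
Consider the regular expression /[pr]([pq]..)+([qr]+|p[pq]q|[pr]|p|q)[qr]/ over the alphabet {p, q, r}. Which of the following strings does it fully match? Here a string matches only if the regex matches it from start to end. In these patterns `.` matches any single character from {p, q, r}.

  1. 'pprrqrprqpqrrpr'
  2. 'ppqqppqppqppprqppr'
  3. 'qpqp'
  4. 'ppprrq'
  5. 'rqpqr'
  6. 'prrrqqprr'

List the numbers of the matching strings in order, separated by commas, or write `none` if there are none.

1 → no match
2 → no match
3. 'qpqp' → no match
4. 'ppprrq' → match
5. 'rqpqr' → no match
6. 'prrrqqprr' → no match

4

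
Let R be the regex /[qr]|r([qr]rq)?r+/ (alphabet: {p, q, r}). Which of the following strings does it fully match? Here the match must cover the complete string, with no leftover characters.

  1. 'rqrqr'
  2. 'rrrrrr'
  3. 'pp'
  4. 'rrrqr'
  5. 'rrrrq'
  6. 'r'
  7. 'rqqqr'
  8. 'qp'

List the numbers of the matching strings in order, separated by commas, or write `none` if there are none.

1. 'rqrqr' → match
2. 'rrrrrr' → match
3. 'pp' → no match
4. 'rrrqr' → match
5. 'rrrrq' → no match
6. 'r' → match
7. 'rqqqr' → no match
8. 'qp' → no match

1, 2, 4, 6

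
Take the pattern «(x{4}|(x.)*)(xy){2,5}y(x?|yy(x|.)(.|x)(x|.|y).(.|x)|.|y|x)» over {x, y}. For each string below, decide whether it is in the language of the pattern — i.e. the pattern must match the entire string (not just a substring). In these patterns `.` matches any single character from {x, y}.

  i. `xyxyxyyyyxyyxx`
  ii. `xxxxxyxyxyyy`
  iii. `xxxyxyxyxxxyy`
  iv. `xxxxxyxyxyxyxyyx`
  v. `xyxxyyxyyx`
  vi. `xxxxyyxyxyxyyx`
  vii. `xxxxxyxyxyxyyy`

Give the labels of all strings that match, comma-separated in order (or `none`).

i, ii, iv, vii

i → match
ii → match
iii → no match
iv → match
v → no match
vi → no match
vii → match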